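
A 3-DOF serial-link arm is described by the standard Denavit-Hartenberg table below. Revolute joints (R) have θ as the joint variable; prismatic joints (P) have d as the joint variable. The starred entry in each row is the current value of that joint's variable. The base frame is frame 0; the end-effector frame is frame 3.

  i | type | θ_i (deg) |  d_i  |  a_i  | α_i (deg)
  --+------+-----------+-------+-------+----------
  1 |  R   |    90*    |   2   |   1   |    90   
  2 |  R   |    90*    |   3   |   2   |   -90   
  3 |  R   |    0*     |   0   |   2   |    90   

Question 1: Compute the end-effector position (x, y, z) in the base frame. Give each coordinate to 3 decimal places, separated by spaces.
after link 1: o_1 = (0.0000, 1.0000, 2.0000)
after link 2: o_2 = (3.0000, 1.0000, 4.0000)
after link 3: o_3 = (3.0000, 1.0000, 6.0000)

3.000 1.000 6.000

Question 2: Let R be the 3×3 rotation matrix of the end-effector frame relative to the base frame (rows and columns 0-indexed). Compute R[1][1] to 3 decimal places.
-1.000

End-effector y-axis (col 1 of R) = (-0.0000,-1.0000,0.0000)
R[1][1] = -1.0000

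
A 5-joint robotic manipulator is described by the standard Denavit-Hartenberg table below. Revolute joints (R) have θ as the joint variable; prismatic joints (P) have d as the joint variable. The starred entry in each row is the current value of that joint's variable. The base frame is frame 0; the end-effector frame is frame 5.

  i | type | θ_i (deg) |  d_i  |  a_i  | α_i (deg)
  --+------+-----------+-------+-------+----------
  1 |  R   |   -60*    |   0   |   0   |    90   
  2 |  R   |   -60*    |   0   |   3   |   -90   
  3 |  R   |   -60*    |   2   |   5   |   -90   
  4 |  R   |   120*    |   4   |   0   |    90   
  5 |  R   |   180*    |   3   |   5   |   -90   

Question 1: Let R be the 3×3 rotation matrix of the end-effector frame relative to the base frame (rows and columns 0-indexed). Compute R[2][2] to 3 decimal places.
End-effector z-axis (col 2 of R) = (-0.6495,0.1250,0.7500)
R[2][2] = 0.7500

0.750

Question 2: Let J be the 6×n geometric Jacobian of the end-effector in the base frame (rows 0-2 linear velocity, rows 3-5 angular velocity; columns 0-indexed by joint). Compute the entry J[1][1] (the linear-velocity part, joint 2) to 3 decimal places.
-6.543

axis z_1 = (-0.8660,-0.5000,0.0000); lever o_n−o_1 = (-0.8717,-11.9805,-7.5556)
cross product → J_v[:, 1] = (3.7778,-6.5433,9.9396)
J_ω[:, 1] = z_1
entry J[1][1] = -6.5433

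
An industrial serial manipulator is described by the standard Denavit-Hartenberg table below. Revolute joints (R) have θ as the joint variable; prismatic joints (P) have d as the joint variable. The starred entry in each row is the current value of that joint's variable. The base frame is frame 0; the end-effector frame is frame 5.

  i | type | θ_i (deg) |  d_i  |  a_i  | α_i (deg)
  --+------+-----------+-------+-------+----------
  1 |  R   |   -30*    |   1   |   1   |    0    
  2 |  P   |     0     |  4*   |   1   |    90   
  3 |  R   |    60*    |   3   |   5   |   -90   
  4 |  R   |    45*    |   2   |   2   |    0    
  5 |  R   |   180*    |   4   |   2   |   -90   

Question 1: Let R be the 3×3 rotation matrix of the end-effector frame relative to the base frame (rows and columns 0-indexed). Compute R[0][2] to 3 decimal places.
End-effector z-axis (col 2 of R) = (-0.0474,-0.7891,0.6124)
R[0][2] = -0.0474

-0.047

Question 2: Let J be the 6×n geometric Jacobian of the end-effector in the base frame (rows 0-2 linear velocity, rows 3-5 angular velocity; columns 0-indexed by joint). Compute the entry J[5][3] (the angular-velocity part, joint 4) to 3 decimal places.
axis z_3 = (-0.7500,0.4330,0.5000); lever o_n−o_3 = (-4.5000,2.5981,3.0000)
cross product → J_v[:, 3] = (-0.0000,-0.0000,0.0000)
J_ω[:, 3] = z_3
entry J[5][3] = 0.5000

0.500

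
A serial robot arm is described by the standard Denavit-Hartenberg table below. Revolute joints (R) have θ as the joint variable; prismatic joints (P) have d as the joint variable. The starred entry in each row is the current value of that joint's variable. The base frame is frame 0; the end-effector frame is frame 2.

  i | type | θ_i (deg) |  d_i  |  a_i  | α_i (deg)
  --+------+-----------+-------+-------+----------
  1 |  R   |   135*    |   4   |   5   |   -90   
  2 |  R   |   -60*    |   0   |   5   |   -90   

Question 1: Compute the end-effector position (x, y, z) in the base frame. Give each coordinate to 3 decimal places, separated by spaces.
after link 1: o_1 = (-3.5355, 3.5355, 4.0000)
after link 2: o_2 = (-5.3033, 5.3033, 8.3301)

-5.303 5.303 8.330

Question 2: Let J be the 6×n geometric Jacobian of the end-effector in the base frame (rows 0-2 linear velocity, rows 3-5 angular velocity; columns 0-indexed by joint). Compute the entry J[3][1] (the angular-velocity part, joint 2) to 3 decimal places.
-0.707

axis z_1 = (-0.7071,-0.7071,0.0000); lever o_n−o_1 = (-1.7678,1.7678,4.3301)
cross product → J_v[:, 1] = (-3.0619,3.0619,-2.5000)
J_ω[:, 1] = z_1
entry J[3][1] = -0.7071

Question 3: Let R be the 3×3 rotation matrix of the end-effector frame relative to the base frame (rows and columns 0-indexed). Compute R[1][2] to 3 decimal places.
End-effector z-axis (col 2 of R) = (-0.6124,0.6124,-0.5000)
R[1][2] = 0.6124

0.612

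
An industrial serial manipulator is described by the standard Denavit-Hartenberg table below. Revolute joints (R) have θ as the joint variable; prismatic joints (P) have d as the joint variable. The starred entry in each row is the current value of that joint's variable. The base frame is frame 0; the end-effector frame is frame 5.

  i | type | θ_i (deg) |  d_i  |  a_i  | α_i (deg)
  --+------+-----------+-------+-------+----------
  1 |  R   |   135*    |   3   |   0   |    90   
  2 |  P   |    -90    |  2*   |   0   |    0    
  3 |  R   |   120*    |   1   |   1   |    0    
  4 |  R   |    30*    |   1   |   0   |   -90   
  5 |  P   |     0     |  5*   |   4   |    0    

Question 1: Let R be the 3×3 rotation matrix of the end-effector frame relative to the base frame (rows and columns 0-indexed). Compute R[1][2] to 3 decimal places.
End-effector z-axis (col 2 of R) = (0.6124,-0.6124,0.5000)
R[1][2] = -0.6124

-0.612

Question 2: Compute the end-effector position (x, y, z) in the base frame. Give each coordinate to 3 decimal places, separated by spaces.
after link 1: o_1 = (0.0000, 0.0000, 3.0000)
after link 2: o_2 = (1.4142, 1.4142, 3.0000)
after link 3: o_3 = (1.5089, 2.7337, 3.5000)
after link 4: o_4 = (2.2161, 3.4408, 3.5000)
after link 5: o_5 = (3.8637, 1.7932, 9.4641)

3.864 1.793 9.464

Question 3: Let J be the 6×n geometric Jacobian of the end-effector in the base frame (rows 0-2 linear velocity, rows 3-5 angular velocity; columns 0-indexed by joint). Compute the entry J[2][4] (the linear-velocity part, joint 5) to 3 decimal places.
prismatic axis z_4 = (0.6124,-0.6124,0.5000)
J_v[:, 4] = z_4; J_ω[:, 4] = (0,0,0)
entry J[2][4] = 0.5000

0.500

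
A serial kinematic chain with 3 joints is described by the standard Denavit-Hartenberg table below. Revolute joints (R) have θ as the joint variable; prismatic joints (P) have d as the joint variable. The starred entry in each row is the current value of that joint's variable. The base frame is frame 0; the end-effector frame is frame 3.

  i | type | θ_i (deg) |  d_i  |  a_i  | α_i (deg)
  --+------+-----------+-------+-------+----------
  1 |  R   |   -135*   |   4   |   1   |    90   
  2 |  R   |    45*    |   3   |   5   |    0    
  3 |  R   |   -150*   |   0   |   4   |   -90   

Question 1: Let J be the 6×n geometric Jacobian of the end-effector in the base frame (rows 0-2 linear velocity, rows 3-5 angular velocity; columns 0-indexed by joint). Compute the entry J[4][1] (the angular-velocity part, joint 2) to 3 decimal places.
0.707

axis z_1 = (-0.7071,0.7071,0.0000); lever o_n−o_1 = (-3.8893,0.3534,-0.3282)
cross product → J_v[:, 1] = (-0.2321,-0.2321,2.5003)
J_ω[:, 1] = z_1
entry J[4][1] = 0.7071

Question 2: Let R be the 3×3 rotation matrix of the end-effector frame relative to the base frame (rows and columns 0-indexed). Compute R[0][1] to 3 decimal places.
End-effector y-axis (col 1 of R) = (0.7071,-0.7071,-0.0000)
R[0][1] = 0.7071

0.707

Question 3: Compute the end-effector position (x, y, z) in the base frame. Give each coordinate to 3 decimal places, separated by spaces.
-4.596 -0.354 3.672

after link 1: o_1 = (-0.7071, -0.7071, 4.0000)
after link 2: o_2 = (-5.3284, -1.0858, 7.5355)
after link 3: o_3 = (-4.5964, -0.3537, 3.6718)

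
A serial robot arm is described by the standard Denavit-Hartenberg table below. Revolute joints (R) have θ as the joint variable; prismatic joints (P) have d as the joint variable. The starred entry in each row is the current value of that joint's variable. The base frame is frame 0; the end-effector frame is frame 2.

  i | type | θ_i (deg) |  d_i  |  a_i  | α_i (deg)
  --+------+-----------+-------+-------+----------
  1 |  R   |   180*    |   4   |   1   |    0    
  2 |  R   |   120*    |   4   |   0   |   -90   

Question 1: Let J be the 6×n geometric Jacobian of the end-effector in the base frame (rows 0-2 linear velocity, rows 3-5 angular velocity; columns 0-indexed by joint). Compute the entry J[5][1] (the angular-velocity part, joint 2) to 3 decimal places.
axis z_1 = (0.0000,0.0000,1.0000); lever o_n−o_1 = (0.0000,0.0000,4.0000)
cross product → J_v[:, 1] = (0.0000,0.0000,0.0000)
J_ω[:, 1] = z_1
entry J[5][1] = 1.0000

1.000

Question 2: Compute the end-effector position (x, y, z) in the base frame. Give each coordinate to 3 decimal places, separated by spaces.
after link 1: o_1 = (-1.0000, 0.0000, 4.0000)
after link 2: o_2 = (-1.0000, 0.0000, 8.0000)

-1.000 0.000 8.000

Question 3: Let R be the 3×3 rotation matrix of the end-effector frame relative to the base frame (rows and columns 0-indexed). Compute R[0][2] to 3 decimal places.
0.866

End-effector z-axis (col 2 of R) = (0.8660,0.5000,0.0000)
R[0][2] = 0.8660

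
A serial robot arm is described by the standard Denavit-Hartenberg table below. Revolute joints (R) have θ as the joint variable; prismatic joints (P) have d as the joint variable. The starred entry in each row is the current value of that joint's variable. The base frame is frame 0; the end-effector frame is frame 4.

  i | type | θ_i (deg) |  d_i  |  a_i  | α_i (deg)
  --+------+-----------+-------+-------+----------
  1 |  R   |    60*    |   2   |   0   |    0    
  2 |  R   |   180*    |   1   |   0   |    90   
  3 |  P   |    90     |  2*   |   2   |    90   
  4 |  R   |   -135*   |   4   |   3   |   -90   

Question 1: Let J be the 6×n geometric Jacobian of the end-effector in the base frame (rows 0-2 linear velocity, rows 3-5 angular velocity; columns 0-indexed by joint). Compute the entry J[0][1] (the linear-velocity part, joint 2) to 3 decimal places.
3.525

axis z_1 = (0.0000,0.0000,1.0000); lever o_n−o_1 = (-1.8949,-3.5248,0.8787)
cross product → J_v[:, 1] = (3.5248,-1.8949,0.0000)
J_ω[:, 1] = z_1
entry J[0][1] = 3.5248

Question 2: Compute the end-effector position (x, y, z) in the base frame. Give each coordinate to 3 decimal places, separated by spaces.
-1.895 -3.525 2.879

after link 1: o_1 = (0.0000, 0.0000, 2.0000)
after link 2: o_2 = (0.0000, 0.0000, 3.0000)
after link 3: o_3 = (-1.7321, 1.0000, 5.0000)
after link 4: o_4 = (-1.8949, -3.5248, 2.8787)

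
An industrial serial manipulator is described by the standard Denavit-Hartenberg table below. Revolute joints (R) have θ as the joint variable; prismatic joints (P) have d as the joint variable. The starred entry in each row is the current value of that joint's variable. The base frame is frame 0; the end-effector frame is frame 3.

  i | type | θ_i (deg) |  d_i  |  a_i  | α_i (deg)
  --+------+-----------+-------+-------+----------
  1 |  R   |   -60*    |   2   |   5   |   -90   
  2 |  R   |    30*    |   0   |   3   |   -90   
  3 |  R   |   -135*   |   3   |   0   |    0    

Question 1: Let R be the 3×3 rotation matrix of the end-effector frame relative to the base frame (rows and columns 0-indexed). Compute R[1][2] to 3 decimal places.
0.433

End-effector z-axis (col 2 of R) = (-0.2500,0.4330,-0.8660)
R[1][2] = 0.4330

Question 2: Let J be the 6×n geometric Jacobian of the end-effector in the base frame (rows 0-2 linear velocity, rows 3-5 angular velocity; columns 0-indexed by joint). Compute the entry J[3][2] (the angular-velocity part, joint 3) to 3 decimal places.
-0.250

axis z_2 = (-0.2500,0.4330,-0.8660); lever o_n−o_2 = (-0.7500,1.2990,-2.5981)
cross product → J_v[:, 2] = (0.0000,0.0000,-0.0000)
J_ω[:, 2] = z_2
entry J[3][2] = -0.2500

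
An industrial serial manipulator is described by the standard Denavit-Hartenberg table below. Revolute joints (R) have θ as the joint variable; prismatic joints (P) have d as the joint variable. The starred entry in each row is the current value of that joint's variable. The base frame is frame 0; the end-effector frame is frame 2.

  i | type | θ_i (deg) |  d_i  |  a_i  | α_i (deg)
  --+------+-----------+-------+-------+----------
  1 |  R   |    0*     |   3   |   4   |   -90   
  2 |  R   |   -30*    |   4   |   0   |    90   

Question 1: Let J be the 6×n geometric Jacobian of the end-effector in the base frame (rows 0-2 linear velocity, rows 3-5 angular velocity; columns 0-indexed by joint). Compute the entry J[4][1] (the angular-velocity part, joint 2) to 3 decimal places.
axis z_1 = (0.0000,1.0000,0.0000); lever o_n−o_1 = (0.0000,4.0000,0.0000)
cross product → J_v[:, 1] = (0.0000,0.0000,0.0000)
J_ω[:, 1] = z_1
entry J[4][1] = 1.0000

1.000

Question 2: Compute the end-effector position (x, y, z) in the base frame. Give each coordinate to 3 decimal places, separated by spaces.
after link 1: o_1 = (4.0000, 0.0000, 3.0000)
after link 2: o_2 = (4.0000, 4.0000, 3.0000)

4.000 4.000 3.000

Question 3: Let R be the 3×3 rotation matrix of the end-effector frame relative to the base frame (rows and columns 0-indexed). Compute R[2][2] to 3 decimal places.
0.866

End-effector z-axis (col 2 of R) = (-0.5000,0.0000,0.8660)
R[2][2] = 0.8660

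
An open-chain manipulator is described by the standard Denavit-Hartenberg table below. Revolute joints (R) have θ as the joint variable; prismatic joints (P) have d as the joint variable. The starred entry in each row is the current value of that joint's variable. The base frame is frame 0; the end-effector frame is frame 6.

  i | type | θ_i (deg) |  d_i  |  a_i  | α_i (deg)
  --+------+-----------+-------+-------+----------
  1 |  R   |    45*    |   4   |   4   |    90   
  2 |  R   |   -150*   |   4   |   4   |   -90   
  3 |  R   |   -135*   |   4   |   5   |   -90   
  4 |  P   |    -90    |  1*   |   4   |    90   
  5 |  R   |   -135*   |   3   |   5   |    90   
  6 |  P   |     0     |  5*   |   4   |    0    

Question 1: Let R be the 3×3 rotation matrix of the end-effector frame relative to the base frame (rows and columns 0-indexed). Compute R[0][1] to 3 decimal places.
-0.933

End-effector y-axis (col 1 of R) = (-0.9330,0.0670,-0.3536)
R[0][1] = -0.9330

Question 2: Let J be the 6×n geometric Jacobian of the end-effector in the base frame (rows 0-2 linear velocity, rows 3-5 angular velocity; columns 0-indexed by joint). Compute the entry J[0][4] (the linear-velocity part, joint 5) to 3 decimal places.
axis z_4 = (-0.9330,0.0670,-0.3536); lever o_n−o_4 = (-6.4885,-0.6601,8.5126)
cross product → J_v[:, 4] = (0.3369,10.2364,1.0505)
J_ω[:, 4] = z_4
entry J[0][4] = 0.3369

0.337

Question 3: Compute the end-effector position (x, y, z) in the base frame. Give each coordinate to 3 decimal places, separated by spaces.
after link 1: o_1 = (2.8284, 2.8284, 4.0000)
after link 2: o_2 = (3.2074, -2.4495, 2.0000)
after link 3: o_3 = (9.2866, -1.3702, 0.3037)
after link 4: o_4 = (10.7678, -0.8890, -3.5140)
after link 5: o_5 = (6.4820, 1.3606, -0.2628)
after link 6: o_6 = (4.2793, -1.5491, 4.9986)

4.279 -1.549 4.999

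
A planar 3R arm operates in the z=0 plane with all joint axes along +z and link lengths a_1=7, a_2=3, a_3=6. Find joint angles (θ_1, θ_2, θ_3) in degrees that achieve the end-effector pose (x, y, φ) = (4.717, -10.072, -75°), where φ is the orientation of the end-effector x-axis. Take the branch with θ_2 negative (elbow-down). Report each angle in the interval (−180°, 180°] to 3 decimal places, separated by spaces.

wrist centre = target − a_3·(cos φ, sin φ) = (3.1641, -4.2764)
cos θ_2 = (28.2994−7²−3²)/(2·7·3) = -0.7072; θ_2 = -135.0040° (elbow-down)
β = atan2(-4.2764,3.1641) = -53.5027°; ψ = atan2(-2.1212,4.8785) = -23.4993°
θ_1 = β − ψ = -30.0035°
θ_3 = φ − θ_1 − θ_2 = 90.0075° (wrapped to (-180°,180°])

-30.003 -135.004 90.008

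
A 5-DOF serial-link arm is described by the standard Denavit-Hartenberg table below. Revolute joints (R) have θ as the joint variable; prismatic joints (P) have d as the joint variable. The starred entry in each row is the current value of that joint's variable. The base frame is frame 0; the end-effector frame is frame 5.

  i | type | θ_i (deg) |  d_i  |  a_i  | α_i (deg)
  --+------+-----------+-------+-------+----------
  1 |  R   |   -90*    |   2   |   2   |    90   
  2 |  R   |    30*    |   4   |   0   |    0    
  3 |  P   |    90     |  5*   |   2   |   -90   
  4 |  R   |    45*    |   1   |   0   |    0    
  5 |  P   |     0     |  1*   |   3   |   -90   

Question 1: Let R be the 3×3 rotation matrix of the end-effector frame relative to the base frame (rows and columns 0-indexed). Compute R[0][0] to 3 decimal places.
End-effector x-axis (col 0 of R) = (0.7071,0.3536,0.6124)
R[0][0] = 0.7071

0.707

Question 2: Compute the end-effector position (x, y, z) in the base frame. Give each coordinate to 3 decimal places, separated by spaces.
after link 1: o_1 = (0.0000, -2.0000, 2.0000)
after link 2: o_2 = (-4.0000, -2.0000, 2.0000)
after link 3: o_3 = (-9.0000, -1.0000, 3.7321)
after link 4: o_4 = (-9.0000, -0.1340, 3.2321)
after link 5: o_5 = (-6.8787, 1.7927, 4.5692)

-6.879 1.793 4.569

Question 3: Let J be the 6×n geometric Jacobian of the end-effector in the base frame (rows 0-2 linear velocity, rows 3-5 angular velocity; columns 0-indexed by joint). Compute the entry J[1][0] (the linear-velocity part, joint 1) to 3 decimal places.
axis z_0 = ẑ; lever o_n−o_0 = (-6.8787,1.7927,4.5692)
cross product → J_v[:, 0] = (-1.7927,-6.8787,0.0000)
J_ω[:, 0] = z_0
entry J[1][0] = -6.8787

-6.879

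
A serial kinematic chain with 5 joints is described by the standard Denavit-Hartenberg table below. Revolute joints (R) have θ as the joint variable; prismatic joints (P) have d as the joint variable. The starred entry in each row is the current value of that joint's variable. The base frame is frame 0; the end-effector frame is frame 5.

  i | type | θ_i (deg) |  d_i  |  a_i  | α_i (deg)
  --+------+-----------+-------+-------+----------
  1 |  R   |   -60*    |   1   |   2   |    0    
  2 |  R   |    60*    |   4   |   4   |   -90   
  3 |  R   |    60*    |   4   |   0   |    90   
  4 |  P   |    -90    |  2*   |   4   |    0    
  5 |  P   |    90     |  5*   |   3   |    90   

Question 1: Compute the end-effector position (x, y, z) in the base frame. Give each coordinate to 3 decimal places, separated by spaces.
after link 1: o_1 = (1.0000, -1.7321, 1.0000)
after link 2: o_2 = (5.0000, -1.7321, 5.0000)
after link 3: o_3 = (5.0000, 2.2679, 5.0000)
after link 4: o_4 = (6.7321, -1.7321, 6.0000)
after link 5: o_5 = (12.5622, -1.7321, 5.9019)

12.562 -1.732 5.902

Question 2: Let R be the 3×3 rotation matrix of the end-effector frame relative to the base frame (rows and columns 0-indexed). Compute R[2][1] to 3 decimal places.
0.500

End-effector y-axis (col 1 of R) = (0.8660,0.0000,0.5000)
R[2][1] = 0.5000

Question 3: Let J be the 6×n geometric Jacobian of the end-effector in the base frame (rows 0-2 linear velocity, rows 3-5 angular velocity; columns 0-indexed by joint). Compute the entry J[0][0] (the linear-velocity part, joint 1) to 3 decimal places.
axis z_0 = ẑ; lever o_n−o_0 = (12.5622,-1.7321,5.9019)
cross product → J_v[:, 0] = (1.7321,12.5622,-0.0000)
J_ω[:, 0] = z_0
entry J[0][0] = 1.7321

1.732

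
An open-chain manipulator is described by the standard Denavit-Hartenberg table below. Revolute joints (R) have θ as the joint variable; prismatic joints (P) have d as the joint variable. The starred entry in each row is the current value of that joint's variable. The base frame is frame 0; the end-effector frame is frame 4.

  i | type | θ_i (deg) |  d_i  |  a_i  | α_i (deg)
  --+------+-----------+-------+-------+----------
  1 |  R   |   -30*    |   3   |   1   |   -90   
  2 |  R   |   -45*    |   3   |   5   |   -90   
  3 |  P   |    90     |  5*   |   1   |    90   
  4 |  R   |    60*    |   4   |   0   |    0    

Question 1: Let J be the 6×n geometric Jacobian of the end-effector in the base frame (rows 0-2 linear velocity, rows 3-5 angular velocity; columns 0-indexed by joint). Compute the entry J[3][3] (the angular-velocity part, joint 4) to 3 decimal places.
0.612

axis z_3 = (0.6124,-0.3536,0.7071); lever o_n−o_3 = (2.4495,-1.4142,2.8284)
cross product → J_v[:, 3] = (0.0000,0.0000,0.0000)
J_ω[:, 3] = z_3
entry J[3][3] = 0.6124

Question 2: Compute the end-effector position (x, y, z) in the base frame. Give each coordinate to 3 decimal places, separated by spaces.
after link 1: o_1 = (0.8660, -0.5000, 3.0000)
after link 2: o_2 = (5.4279, 0.3303, 6.5355)
after link 3: o_3 = (7.9897, -2.3035, 3.0000)
after link 4: o_4 = (10.4392, -3.7177, 5.8284)

10.439 -3.718 5.828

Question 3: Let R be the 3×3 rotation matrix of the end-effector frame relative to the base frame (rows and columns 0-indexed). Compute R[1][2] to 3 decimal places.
End-effector z-axis (col 2 of R) = (0.6124,-0.3536,0.7071)
R[1][2] = -0.3536

-0.354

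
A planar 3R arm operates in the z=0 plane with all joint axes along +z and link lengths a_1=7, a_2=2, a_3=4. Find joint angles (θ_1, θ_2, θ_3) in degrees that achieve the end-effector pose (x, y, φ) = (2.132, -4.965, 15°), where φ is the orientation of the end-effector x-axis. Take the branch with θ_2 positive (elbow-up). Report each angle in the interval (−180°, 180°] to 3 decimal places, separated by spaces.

-122.201 119.995 17.206

wrist centre = target − a_3·(cos φ, sin φ) = (-1.7317, -6.0003)
cos θ_2 = (39.0021−7²−2²)/(2·7·2) = -0.4999; θ_2 = 119.9950° (elbow-up)
β = atan2(-6.0003,-1.7317) = -106.0983°; ψ = atan2(1.7321,6.0002) = 16.1025°
θ_1 = β − ψ = -122.2008°
θ_3 = φ − θ_1 − θ_2 = 17.2058° (wrapped to (-180°,180°])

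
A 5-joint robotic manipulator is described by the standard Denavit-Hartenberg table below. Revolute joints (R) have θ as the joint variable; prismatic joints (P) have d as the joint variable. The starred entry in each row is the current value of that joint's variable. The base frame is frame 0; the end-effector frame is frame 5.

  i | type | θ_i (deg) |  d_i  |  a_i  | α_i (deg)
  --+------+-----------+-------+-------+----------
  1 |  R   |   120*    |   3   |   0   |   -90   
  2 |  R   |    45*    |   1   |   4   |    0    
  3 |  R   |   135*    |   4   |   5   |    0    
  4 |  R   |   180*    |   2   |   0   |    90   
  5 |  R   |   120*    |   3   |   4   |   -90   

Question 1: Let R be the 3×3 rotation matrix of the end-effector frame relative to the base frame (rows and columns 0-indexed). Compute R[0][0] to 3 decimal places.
End-effector x-axis (col 0 of R) = (-0.5000,-0.8660,-0.0000)
R[0][0] = -0.5000

-0.500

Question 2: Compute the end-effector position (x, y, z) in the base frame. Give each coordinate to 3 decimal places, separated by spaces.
after link 1: o_1 = (0.0000, 0.0000, 3.0000)
after link 2: o_2 = (-2.2802, 1.9495, 0.1716)
after link 3: o_3 = (-3.2443, -4.3806, 0.1716)
after link 4: o_4 = (-4.9764, -5.3806, 0.1716)
after link 5: o_5 = (-6.9764, -8.8447, 3.1716)

-6.976 -8.845 3.172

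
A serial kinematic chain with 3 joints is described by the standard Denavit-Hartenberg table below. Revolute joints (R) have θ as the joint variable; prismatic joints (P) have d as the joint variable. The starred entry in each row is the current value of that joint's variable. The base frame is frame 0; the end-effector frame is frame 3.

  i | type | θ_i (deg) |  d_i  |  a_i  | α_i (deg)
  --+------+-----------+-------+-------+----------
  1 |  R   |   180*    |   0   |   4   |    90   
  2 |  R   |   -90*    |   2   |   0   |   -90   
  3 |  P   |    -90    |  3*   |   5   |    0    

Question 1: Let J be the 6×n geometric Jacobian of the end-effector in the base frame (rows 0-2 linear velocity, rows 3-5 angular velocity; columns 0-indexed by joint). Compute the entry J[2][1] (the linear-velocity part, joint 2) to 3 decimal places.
axis z_1 = (0.0000,1.0000,0.0000); lever o_n−o_1 = (-3.0000,7.0000,0.0000)
cross product → J_v[:, 1] = (-0.0000,-0.0000,3.0000)
J_ω[:, 1] = z_1
entry J[2][1] = 3.0000

3.000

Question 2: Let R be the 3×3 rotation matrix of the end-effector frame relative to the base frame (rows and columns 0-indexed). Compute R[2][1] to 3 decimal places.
End-effector y-axis (col 1 of R) = (-0.0000,0.0000,-1.0000)
R[2][1] = -1.0000

-1.000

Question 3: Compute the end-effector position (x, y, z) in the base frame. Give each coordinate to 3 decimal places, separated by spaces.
after link 1: o_1 = (-4.0000, 0.0000, 0.0000)
after link 2: o_2 = (-4.0000, 2.0000, 0.0000)
after link 3: o_3 = (-7.0000, 7.0000, 0.0000)

-7.000 7.000 0.000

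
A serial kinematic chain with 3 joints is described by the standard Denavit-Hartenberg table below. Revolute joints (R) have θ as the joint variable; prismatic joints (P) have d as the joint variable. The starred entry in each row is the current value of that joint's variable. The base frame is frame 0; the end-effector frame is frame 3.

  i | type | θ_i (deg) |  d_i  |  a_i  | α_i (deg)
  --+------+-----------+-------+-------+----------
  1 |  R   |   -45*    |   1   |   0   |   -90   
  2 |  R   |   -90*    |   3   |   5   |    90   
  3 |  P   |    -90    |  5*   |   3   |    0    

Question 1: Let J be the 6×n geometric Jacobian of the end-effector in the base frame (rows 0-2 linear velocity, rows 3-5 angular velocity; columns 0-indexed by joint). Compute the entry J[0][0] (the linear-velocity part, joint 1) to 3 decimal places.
axis z_0 = ẑ; lever o_n−o_0 = (-3.5355,3.5355,6.0000)
cross product → J_v[:, 0] = (-3.5355,-3.5355,0.0000)
J_ω[:, 0] = z_0
entry J[0][0] = -3.5355

-3.536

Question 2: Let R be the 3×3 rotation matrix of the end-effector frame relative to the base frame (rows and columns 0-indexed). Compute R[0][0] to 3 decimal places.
End-effector x-axis (col 0 of R) = (-0.7071,-0.7071,0.0000)
R[0][0] = -0.7071

-0.707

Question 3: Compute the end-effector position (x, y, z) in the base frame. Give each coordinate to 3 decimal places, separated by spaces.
after link 1: o_1 = (0.0000, 0.0000, 1.0000)
after link 2: o_2 = (2.1213, 2.1213, 6.0000)
after link 3: o_3 = (-3.5355, 3.5355, 6.0000)

-3.536 3.536 6.000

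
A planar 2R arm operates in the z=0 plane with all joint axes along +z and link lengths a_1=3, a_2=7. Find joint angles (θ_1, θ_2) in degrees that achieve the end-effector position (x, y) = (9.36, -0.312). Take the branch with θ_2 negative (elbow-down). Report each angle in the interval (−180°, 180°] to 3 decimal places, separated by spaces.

cos θ_2 = (87.7069−3²−7²)/(2·3·7) = 0.7073; θ_2 = -44.9837° (elbow-down)
β = atan2(-0.3120,9.3600) = -1.9092°; ψ = atan2(-4.9483,7.9512) = -31.8957°
θ_1 = β − ψ = 29.9866°

29.987 -44.984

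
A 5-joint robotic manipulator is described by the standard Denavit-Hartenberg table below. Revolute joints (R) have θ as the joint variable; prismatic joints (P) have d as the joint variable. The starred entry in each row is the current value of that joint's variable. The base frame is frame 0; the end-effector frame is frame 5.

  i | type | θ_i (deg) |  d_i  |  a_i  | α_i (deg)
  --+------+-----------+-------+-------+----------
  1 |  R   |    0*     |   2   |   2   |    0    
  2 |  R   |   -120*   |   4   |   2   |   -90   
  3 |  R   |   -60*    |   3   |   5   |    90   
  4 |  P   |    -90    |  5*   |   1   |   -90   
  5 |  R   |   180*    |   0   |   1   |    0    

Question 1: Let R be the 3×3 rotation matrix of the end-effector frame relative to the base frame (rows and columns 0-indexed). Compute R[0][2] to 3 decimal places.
End-effector z-axis (col 2 of R) = (-0.2500,-0.4330,0.8660)
R[0][2] = -0.2500

-0.250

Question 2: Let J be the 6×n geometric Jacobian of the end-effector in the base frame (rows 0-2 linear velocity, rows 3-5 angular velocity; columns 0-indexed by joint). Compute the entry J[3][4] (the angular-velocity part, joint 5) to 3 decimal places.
-0.250

axis z_4 = (-0.2500,-0.4330,0.8660); lever o_n−o_4 = (0.8660,-0.5000,0.0000)
cross product → J_v[:, 4] = (0.4330,0.7500,0.5000)
J_ω[:, 4] = z_4
entry J[3][4] = -0.2500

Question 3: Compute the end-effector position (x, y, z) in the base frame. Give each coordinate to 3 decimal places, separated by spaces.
after link 1: o_1 = (2.0000, 0.0000, 2.0000)
after link 2: o_2 = (1.0000, -1.7321, 6.0000)
after link 3: o_3 = (2.3481, -5.3971, 10.3301)
after link 4: o_4 = (3.6471, -1.1471, 12.8301)
after link 5: o_5 = (4.5131, -1.6471, 12.8301)

4.513 -1.647 12.830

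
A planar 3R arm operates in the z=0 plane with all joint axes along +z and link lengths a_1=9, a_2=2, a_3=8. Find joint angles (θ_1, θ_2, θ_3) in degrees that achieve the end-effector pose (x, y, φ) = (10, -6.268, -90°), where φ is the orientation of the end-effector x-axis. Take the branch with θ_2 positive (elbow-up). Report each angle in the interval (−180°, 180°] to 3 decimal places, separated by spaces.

-0.000 60.000 -150.000

wrist centre = target − a_3·(cos φ, sin φ) = (10.0000, 1.7320)
cos θ_2 = (102.9998−9²−2²)/(2·9·2) = 0.5000; θ_2 = 60.0003° (elbow-up)
β = atan2(1.7320,10.0000) = 9.8261°; ψ = atan2(1.7321,10.0000) = 9.8265°
θ_1 = β − ψ = -0.0003°
θ_3 = φ − θ_1 − θ_2 = -150.0000° (wrapped to (-180°,180°])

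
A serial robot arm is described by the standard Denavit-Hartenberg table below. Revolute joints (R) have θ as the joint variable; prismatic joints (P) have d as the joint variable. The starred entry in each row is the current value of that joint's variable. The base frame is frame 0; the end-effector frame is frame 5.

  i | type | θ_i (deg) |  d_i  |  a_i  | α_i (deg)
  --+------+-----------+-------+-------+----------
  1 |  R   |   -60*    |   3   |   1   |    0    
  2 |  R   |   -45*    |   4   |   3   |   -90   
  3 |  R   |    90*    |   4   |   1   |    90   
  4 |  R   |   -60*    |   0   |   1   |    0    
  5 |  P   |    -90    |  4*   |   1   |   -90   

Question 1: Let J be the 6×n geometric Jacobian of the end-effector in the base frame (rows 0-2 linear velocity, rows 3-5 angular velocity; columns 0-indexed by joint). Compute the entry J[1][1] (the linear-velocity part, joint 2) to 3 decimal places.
axis z_1 = (0.0000,0.0000,1.0000); lever o_n−o_1 = (0.7325,-7.4432,3.3660)
cross product → J_v[:, 1] = (7.4432,0.7325,-0.0000)
J_ω[:, 1] = z_1
entry J[1][1] = 0.7325

0.732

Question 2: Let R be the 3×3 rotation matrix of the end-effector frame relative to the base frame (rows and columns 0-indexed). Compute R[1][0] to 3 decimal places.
0.129

End-effector x-axis (col 0 of R) = (-0.4830,0.1294,0.8660)
R[1][0] = 0.1294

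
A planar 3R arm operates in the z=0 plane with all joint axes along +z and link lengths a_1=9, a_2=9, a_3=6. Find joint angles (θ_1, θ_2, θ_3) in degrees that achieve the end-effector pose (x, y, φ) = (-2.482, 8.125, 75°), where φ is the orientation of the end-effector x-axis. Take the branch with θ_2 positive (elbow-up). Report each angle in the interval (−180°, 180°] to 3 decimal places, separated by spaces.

wrist centre = target − a_3·(cos φ, sin φ) = (-4.0349, 2.3294)
cos θ_2 = (21.7068−9²−9²)/(2·9·9) = -0.8660; θ_2 = 149.9979° (elbow-up)
β = atan2(2.3294,-4.0349) = 150.0012°; ψ = atan2(4.5003,1.2059) = 74.9990°
θ_1 = β − ψ = 75.0023°
θ_3 = φ − θ_1 − θ_2 = -150.0002° (wrapped to (-180°,180°])

75.002 149.998 -150.000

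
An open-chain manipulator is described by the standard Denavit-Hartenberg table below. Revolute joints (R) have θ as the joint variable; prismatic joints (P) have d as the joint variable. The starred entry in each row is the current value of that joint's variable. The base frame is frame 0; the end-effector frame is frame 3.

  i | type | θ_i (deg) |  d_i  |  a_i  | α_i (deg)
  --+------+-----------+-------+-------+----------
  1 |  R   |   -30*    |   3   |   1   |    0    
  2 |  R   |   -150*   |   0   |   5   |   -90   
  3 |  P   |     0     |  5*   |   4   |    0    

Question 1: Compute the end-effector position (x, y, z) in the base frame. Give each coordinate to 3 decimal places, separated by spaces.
-8.134 -5.500 3.000

after link 1: o_1 = (0.8660, -0.5000, 3.0000)
after link 2: o_2 = (-4.1340, -0.5000, 3.0000)
after link 3: o_3 = (-8.1340, -5.5000, 3.0000)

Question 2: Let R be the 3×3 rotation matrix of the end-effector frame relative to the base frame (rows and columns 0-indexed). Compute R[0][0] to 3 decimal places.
End-effector x-axis (col 0 of R) = (-1.0000,0.0000,0.0000)
R[0][0] = -1.0000

-1.000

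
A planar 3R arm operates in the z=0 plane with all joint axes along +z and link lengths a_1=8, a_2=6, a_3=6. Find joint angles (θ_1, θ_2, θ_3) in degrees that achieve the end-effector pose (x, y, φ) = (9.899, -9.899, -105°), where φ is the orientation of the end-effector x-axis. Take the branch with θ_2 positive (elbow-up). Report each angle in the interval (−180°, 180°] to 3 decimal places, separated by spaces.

-45.003 60.011 -120.008

wrist centre = target − a_3·(cos φ, sin φ) = (11.4519, -4.1034)
cos θ_2 = (147.9846−8²−6²)/(2·8·6) = 0.4998; θ_2 = 60.0106° (elbow-up)
β = atan2(-4.1034,11.4519) = -19.7136°; ψ = atan2(5.1967,10.9990) = 25.2893°
θ_1 = β − ψ = -45.0029°
θ_3 = φ − θ_1 − θ_2 = -120.0077° (wrapped to (-180°,180°])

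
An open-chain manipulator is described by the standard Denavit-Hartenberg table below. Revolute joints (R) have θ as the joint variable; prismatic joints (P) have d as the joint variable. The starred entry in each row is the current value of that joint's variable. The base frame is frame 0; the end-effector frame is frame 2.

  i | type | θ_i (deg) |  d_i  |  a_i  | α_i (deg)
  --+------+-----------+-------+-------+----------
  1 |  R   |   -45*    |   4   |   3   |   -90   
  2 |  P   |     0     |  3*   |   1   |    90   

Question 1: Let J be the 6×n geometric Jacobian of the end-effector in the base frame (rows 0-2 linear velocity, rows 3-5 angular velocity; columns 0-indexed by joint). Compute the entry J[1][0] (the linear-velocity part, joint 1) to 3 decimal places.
axis z_0 = ẑ; lever o_n−o_0 = (4.9497,-0.7071,4.0000)
cross product → J_v[:, 0] = (0.7071,4.9497,-0.0000)
J_ω[:, 0] = z_0
entry J[1][0] = 4.9497

4.950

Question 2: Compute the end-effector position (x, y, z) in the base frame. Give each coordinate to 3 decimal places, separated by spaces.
after link 1: o_1 = (2.1213, -2.1213, 4.0000)
after link 2: o_2 = (4.9497, -0.7071, 4.0000)

4.950 -0.707 4.000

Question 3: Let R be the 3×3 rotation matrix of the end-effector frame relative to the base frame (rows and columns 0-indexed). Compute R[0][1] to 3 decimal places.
End-effector y-axis (col 1 of R) = (0.7071,0.7071,0.0000)
R[0][1] = 0.7071

0.707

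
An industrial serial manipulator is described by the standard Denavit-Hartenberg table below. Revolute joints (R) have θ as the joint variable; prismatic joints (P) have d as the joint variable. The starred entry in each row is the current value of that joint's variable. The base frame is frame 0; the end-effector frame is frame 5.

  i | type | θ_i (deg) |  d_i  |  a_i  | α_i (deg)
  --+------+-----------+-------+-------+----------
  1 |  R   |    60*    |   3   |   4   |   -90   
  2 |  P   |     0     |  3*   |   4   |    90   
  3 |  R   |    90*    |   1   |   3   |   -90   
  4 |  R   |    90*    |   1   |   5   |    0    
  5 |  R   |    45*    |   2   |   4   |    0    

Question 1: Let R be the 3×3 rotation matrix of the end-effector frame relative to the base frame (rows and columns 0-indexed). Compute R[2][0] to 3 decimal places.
-0.707

End-effector x-axis (col 0 of R) = (0.6124,-0.3536,-0.7071)
R[2][0] = -0.7071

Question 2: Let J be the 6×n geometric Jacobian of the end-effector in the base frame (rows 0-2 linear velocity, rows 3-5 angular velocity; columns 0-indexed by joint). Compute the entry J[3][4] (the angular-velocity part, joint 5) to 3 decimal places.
axis z_4 = (-0.5000,-0.8660,0.0000); lever o_n−o_4 = (1.4495,-3.1463,-2.8284)
cross product → J_v[:, 4] = (2.4495,-1.4142,2.8284)
J_ω[:, 4] = z_4
entry J[3][4] = -0.5000

-0.500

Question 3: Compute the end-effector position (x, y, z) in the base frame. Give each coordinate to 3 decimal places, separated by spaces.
after link 1: o_1 = (2.0000, 3.4641, 3.0000)
after link 2: o_2 = (1.4019, 8.4282, 3.0000)
after link 3: o_3 = (-1.1962, 9.9282, 4.0000)
after link 4: o_4 = (-1.6962, 9.0622, -1.0000)
after link 5: o_5 = (-0.2467, 5.9159, -3.8284)

-0.247 5.916 -3.828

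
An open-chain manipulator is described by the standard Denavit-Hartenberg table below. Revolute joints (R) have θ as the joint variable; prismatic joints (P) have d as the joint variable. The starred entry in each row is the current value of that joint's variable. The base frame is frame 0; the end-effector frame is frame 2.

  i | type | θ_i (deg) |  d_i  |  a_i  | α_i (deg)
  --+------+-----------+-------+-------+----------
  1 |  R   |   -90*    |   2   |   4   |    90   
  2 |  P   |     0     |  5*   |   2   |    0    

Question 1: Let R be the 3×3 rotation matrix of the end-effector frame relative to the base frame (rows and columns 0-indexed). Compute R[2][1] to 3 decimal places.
End-effector y-axis (col 1 of R) = (0.0000,0.0000,1.0000)
R[2][1] = 1.0000

1.000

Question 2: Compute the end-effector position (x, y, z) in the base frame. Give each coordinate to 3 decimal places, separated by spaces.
after link 1: o_1 = (0.0000, -4.0000, 2.0000)
after link 2: o_2 = (-5.0000, -6.0000, 2.0000)

-5.000 -6.000 2.000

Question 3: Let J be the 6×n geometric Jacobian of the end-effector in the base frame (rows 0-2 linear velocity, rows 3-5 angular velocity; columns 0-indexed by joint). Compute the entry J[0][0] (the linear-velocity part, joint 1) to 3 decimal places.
axis z_0 = ẑ; lever o_n−o_0 = (-5.0000,-6.0000,2.0000)
cross product → J_v[:, 0] = (6.0000,-5.0000,0.0000)
J_ω[:, 0] = z_0
entry J[0][0] = 6.0000

6.000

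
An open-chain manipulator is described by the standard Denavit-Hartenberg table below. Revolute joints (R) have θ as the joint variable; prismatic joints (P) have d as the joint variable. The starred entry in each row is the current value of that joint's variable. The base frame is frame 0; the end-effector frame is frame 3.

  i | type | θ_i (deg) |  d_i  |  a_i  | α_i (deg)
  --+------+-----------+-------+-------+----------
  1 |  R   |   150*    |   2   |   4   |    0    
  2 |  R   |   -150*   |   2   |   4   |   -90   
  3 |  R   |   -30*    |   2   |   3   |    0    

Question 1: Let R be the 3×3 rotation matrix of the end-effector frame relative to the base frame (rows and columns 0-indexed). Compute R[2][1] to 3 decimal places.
End-effector y-axis (col 1 of R) = (0.5000,0.0000,-0.8660)
R[2][1] = -0.8660

-0.866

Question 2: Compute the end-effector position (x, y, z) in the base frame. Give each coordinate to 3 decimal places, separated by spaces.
3.134 4.000 5.500

after link 1: o_1 = (-3.4641, 2.0000, 2.0000)
after link 2: o_2 = (0.5359, 2.0000, 4.0000)
after link 3: o_3 = (3.1340, 4.0000, 5.5000)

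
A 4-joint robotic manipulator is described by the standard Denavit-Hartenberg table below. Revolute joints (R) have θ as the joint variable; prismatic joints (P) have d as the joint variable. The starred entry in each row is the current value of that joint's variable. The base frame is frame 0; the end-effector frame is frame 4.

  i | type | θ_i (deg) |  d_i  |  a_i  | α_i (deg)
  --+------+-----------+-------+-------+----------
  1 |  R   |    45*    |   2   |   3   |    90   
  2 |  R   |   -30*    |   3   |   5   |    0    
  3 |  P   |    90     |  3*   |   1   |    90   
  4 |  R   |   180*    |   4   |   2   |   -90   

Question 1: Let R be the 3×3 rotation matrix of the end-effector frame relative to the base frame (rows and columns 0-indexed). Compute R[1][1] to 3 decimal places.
End-effector y-axis (col 1 of R) = (-0.6124,-0.6124,0.5000)
R[1][1] = -0.6124

-0.612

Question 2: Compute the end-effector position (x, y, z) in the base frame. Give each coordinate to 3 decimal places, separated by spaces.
after link 1: o_1 = (2.1213, 2.1213, 2.0000)
after link 2: o_2 = (7.3045, 3.0619, -0.5000)
after link 3: o_3 = (9.7794, 1.2941, 0.3660)
after link 4: o_4 = (11.5218, 3.0365, -3.3660)

11.522 3.036 -3.366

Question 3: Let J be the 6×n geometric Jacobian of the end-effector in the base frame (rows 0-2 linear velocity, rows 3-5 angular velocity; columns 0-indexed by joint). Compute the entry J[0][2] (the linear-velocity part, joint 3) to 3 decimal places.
0.707

prismatic axis z_2 = (0.7071,-0.7071,0.0000)
J_v[:, 2] = z_2; J_ω[:, 2] = (0,0,0)
entry J[0][2] = 0.7071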